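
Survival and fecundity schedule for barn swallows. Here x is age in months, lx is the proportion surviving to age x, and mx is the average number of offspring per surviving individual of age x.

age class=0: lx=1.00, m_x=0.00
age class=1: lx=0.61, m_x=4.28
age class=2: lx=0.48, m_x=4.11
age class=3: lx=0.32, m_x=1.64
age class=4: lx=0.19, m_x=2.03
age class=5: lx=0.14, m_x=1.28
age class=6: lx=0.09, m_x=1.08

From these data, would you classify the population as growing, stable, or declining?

growing

R0 = Σ lx·mx = 0 + 2.6108 + 1.9728 + 0.5248 + 0.3857 + 0.1792 + 0.0972 = 5.7705
R0 > 1, so the population is growing.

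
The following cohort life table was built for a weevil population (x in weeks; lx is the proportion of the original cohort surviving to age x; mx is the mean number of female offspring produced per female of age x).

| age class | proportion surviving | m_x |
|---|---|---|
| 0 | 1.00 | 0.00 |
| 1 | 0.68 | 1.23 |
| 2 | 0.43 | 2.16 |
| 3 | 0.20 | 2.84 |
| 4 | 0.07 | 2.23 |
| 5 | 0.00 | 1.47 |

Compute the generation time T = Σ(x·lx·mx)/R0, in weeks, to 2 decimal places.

2.02

lx·mx: 0, 0.8364, 0.9288, 0.568, 0.1561, 0 → R0 = 2.4893
x·lx·mx: 0, 0.8364, 1.8576, 1.704, 0.6244, 0 → Σ = 5.0224
T = 5.0224 / 2.4893 = 2.017595… → 2.02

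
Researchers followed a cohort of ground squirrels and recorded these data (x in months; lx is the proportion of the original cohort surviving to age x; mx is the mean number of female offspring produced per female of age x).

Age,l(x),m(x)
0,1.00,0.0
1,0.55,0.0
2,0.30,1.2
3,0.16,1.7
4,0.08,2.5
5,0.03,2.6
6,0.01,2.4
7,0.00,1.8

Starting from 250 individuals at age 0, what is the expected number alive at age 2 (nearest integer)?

75

Expected survivors = N0 · l_2 = 250 × 0.30 = 75 → 75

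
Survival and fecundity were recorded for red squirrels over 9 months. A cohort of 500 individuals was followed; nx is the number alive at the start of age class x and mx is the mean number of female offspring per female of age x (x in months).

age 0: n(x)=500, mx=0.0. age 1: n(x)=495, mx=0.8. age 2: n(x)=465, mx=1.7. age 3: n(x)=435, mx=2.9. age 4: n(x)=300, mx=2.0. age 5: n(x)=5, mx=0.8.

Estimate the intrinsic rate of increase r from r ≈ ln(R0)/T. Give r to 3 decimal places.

lx = nx/n0 = nx/500: 1, 0.99, 0.93, 0.87, 0.6, 0.01
R0 = Σ lx·mx = 0 + 0.792 + 1.581 + 2.523 + 1.2 + 0.008 = 6.104
Σ x·lx·mx = 16.363; T = 16.363/6.104 = 2.6807…
r ≈ ln(R0)/T = ln(6.104)/2.6807… = 0.6748… → 0.675

0.675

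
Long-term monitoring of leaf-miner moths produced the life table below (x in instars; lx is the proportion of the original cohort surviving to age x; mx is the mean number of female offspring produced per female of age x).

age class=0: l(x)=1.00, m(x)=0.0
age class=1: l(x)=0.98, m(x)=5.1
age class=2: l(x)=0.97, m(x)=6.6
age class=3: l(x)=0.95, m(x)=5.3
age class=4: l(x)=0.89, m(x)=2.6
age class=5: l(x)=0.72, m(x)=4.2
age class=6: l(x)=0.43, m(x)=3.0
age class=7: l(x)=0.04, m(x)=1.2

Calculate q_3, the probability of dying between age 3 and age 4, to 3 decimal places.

q_3 = (l_3 − l_4) / l_3 = (0.95 − 0.89) / 0.95
     = 0.06 / 0.95 = 0.063158… → 0.063

0.063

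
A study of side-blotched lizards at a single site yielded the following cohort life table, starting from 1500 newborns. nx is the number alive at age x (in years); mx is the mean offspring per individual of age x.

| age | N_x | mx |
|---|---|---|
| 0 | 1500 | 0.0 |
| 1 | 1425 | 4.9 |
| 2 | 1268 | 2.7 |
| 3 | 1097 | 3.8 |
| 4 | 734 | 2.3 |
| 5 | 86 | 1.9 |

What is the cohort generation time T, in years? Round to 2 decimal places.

2.06

lx = nx/n0 = nx/1500: 1, 0.95, 0.84533…, 0.73133…, 0.48933…, 0.05733…
lx·mx: 0, 4.655, 2.2824…, 2.779067…, 1.125467…, 0.108933… → R0 = 10.950867…
x·lx·mx: 0, 4.655, 4.5648…, 8.3372…, 4.501867…, 0.544667… → Σ = 22.603533…
T = 22.603533… / 10.950867… = 2.064086… → 2.06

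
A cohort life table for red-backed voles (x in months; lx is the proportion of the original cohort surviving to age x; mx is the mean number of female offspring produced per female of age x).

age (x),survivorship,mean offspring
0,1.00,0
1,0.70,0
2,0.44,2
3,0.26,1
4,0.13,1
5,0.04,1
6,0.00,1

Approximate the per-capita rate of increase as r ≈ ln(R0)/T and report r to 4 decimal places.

R0 = Σ lx·mx = 0 + 0 + 0.88 + 0.26 + 0.13 + 0.04 + 0 = 1.31
Σ x·lx·mx = 3.26; T = 3.26/1.31 = 2.48855…
r ≈ ln(R0)/T = ln(1.31)/2.48855… = 0.108508… → 0.1085

0.1085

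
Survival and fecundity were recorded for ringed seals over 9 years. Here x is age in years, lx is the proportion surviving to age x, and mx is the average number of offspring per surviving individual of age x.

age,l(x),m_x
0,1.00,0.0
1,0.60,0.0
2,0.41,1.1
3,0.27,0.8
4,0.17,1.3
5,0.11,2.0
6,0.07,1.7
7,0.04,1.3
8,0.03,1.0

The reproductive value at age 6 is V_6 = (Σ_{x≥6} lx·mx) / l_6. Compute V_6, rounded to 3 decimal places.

2.871

lx·mx for x ≥ 6: 0.119, 0.052, 0.03 → sum = 0.201
V_6 = 0.201 / l_6 = 0.201 / 0.07 = 2.871429… → 2.871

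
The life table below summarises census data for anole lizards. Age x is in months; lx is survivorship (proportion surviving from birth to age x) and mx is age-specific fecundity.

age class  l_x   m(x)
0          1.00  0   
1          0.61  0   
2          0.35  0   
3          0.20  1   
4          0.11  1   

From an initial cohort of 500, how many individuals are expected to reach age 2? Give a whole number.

Expected survivors = N0 · l_2 = 500 × 0.35 = 175 → 175

175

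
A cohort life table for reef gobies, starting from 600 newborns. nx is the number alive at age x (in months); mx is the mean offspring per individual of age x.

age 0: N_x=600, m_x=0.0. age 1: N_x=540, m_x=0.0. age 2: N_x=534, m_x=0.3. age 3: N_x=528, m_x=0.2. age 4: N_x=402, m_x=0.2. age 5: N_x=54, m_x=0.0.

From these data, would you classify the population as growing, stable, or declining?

declining

lx = nx/n0 = nx/600: 1, 0.9, 0.89, 0.88, 0.67, 0.09
R0 = Σ lx·mx = 0 + 0 + 0.267 + 0.176 + 0.134 + 0 = 0.577
R0 < 1, so the population is declining.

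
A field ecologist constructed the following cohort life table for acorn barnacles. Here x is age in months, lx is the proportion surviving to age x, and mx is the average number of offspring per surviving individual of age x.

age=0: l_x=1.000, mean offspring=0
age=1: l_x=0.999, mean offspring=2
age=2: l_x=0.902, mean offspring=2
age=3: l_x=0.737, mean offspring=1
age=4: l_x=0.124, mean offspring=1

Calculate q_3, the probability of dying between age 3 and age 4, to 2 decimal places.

0.83

q_3 = (l_3 − l_4) / l_3 = (0.737 − 0.124) / 0.737
     = 0.613 / 0.737 = 0.83175… → 0.83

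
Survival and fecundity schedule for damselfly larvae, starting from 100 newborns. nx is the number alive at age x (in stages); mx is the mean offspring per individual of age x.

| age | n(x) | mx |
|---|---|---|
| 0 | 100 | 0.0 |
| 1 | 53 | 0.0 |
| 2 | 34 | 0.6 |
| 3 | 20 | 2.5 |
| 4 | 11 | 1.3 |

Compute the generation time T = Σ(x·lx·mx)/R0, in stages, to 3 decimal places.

lx = nx/n0 = nx/100: 1, 0.53, 0.34, 0.2, 0.11
lx·mx: 0, 0, 0.204, 0.5, 0.143 → R0 = 0.847
x·lx·mx: 0, 0, 0.408, 1.5, 0.572 → Σ = 2.48
T = 2.48 / 0.847 = 2.927981… → 2.928

2.928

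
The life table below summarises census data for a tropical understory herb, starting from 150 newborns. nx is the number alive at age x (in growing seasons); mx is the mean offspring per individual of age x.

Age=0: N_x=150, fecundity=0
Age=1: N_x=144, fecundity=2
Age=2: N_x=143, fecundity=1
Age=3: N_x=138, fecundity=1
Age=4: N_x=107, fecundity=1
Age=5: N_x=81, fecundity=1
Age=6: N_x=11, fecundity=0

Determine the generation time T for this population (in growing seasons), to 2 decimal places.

lx = nx/n0 = nx/150: 1, 0.96, 0.95333…, 0.92, 0.71333…, 0.54, 0.07333…
lx·mx: 0, 1.92, 0.953333…, 0.92, 0.713333…, 0.54, 0 → R0 = 5.046667…
x·lx·mx: 0, 1.92, 1.906667…, 2.76, 2.853333…, 2.7, 0 → Σ = 12.14…
T = 12.14… / 5.046667… = 2.405548… → 2.41

2.41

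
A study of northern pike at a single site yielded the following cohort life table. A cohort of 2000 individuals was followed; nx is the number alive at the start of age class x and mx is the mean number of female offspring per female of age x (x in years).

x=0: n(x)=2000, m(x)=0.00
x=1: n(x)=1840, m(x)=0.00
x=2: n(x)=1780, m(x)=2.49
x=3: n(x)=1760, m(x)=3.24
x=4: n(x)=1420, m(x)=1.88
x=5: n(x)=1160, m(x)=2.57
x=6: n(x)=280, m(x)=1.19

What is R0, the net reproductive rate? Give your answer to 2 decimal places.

lx = nx/n0 = nx/2000: 1, 0.92, 0.89, 0.88, 0.71, 0.58, 0.14
lx·mx by age: 0, 0, 2.2161, 2.8512, 1.3348, 1.4906, 0.1666
R0 = Σ lx·mx = 8.0593 → 8.06

8.06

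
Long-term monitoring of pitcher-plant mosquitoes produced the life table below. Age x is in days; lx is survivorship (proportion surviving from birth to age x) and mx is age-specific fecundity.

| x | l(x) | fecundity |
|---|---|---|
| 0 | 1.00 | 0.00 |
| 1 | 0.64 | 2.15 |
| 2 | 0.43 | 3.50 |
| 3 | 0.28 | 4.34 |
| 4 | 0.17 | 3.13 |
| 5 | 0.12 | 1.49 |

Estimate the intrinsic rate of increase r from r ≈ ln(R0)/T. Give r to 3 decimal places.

R0 = Σ lx·mx = 0 + 1.376 + 1.505 + 1.2152 + 0.5321 + 0.1788 = 4.8071
Σ x·lx·mx = 11.054; T = 11.054/4.8071 = 2.29952…
r ≈ ln(R0)/T = ln(4.8071)/2.29952… = 0.68279… → 0.683

0.683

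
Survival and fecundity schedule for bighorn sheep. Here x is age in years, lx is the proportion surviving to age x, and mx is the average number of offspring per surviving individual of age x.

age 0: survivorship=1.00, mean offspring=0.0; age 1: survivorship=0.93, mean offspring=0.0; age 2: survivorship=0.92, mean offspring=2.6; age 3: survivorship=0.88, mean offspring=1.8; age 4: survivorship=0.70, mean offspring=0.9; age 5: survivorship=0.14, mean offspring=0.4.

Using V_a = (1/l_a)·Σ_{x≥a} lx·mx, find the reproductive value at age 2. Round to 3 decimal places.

5.067

lx·mx for x ≥ 2: 2.392, 1.584, 0.63, 0.056 → sum = 4.662
V_2 = 4.662 / l_2 = 4.662 / 0.92 = 5.067391… → 5.067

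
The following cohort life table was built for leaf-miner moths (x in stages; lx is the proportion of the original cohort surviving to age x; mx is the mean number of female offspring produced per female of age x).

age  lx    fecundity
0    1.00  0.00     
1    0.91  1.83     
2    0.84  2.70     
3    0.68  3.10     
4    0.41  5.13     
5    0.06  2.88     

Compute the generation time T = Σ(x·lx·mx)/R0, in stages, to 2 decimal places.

lx·mx: 0, 1.6653, 2.268, 2.108, 2.1033, 0.1728 → R0 = 8.3174
x·lx·mx: 0, 1.6653, 4.536, 6.324, 8.4132, 0.864 → Σ = 21.8025
T = 21.8025 / 8.3174 = 2.621312… → 2.62

2.62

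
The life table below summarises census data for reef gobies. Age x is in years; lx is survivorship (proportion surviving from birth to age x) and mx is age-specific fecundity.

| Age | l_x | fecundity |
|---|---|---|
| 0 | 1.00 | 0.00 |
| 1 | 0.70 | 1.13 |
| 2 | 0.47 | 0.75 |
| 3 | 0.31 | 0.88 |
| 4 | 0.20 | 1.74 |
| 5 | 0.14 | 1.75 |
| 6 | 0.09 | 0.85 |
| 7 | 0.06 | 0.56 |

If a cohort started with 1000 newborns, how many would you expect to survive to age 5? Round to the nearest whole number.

140

Expected survivors = N0 · l_5 = 1000 × 0.14 = 140 → 140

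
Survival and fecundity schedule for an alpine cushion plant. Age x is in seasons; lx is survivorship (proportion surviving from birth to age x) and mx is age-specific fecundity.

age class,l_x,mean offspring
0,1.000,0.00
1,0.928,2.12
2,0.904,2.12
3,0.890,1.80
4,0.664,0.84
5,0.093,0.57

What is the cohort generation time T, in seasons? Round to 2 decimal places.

lx·mx: 0, 1.96736, 1.91648, 1.602, 0.55776, 0.05301 → R0 = 6.09661
x·lx·mx: 0, 1.96736, 3.83296, 4.806, 2.23104, 0.26505 → Σ = 13.10241
T = 13.10241 / 6.09661 = 2.14913… → 2.15

2.15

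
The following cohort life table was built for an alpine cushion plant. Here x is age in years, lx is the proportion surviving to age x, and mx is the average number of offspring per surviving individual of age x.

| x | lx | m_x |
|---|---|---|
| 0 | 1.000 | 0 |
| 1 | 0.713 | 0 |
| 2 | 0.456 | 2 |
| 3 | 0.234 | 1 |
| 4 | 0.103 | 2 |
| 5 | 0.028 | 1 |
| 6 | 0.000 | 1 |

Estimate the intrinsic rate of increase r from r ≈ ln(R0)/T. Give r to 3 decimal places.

0.127

R0 = Σ lx·mx = 0 + 0 + 0.912 + 0.234 + 0.206 + 0.028 + 0 = 1.38
Σ x·lx·mx = 3.49; T = 3.49/1.38 = 2.52899…
r ≈ ln(R0)/T = ln(1.38)/2.52899… = 0.12736… → 0.127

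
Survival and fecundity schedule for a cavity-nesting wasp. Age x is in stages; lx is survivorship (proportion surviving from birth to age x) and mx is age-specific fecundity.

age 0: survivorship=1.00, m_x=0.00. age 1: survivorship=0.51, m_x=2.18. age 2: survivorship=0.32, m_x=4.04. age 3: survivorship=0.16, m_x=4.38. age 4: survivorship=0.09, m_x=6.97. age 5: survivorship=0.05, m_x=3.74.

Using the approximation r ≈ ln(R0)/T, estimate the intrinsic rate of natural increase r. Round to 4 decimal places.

0.5792

R0 = Σ lx·mx = 0 + 1.1118 + 1.2928 + 0.7008 + 0.6273 + 0.187 = 3.9197
Σ x·lx·mx = 9.244; T = 9.244/3.9197 = 2.35834…
r ≈ ln(R0)/T = ln(3.9197)/2.35834… = 0.579226… → 0.5792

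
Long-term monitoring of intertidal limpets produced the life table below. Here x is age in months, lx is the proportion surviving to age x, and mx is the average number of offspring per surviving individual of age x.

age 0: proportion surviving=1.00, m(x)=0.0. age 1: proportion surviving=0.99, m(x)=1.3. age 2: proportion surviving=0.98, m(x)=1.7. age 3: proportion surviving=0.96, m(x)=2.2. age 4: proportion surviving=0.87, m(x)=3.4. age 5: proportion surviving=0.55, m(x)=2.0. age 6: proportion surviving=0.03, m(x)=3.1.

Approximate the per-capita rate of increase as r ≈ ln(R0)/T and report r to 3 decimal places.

R0 = Σ lx·mx = 0 + 1.287 + 1.666 + 2.112 + 2.958 + 1.1 + 0.093 = 9.216
Σ x·lx·mx = 28.845; T = 28.845/9.216 = 3.12988…
r ≈ ln(R0)/T = ln(9.216)/3.12988… = 0.70959… → 0.710

0.710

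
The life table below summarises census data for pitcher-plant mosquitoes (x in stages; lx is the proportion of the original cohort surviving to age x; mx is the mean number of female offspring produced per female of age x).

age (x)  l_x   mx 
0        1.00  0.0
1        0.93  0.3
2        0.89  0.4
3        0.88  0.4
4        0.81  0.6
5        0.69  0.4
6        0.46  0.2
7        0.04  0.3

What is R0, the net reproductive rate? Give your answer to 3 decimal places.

1.853

lx·mx by age: 0, 0.279, 0.356, 0.352, 0.486, 0.276, 0.092, 0.012
R0 = Σ lx·mx = 1.853 → 1.853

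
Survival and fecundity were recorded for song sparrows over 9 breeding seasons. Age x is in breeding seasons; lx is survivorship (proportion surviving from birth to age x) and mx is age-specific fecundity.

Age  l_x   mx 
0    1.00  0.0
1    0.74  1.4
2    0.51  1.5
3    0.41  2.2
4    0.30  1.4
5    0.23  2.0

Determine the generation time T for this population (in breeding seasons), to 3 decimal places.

lx·mx: 0, 1.036, 0.765, 0.902, 0.42, 0.46 → R0 = 3.583
x·lx·mx: 0, 1.036, 1.53, 2.706, 1.68, 2.3 → Σ = 9.252
T = 9.252 / 3.583 = 2.582194… → 2.582

2.582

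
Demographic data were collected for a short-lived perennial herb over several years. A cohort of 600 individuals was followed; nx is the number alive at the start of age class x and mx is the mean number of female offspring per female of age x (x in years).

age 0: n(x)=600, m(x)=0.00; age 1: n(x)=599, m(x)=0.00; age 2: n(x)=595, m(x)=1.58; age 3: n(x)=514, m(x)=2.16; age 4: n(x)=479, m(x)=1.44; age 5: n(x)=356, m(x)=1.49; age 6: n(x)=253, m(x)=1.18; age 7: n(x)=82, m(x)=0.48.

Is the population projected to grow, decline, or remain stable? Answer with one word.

growing

lx = nx/n0 = nx/600: 1, 0.99833…, 0.99167…, 0.85667…, 0.79833…, 0.59333…, 0.42167…, 0.13667…
R0 = Σ lx·mx = 0 + 0 + 1.566833… + 1.8504… + 1.1496… + 0.884067… + 0.497567… + 0.0656… = 6.014067…
R0 > 1, so the population is growing.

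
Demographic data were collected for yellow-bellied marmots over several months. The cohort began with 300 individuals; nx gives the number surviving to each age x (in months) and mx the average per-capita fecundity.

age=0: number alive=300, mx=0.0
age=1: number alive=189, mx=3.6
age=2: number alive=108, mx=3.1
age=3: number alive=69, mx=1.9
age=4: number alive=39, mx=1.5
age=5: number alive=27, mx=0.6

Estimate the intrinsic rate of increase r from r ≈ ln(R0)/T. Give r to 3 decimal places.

lx = nx/n0 = nx/300: 1, 0.63, 0.36, 0.23, 0.13, 0.09
R0 = Σ lx·mx = 0 + 2.268 + 1.116 + 0.437 + 0.195 + 0.054 = 4.07
Σ x·lx·mx = 6.861; T = 6.861/4.07 = 1.68575…
r ≈ ln(R0)/T = ln(4.07)/1.68575… = 0.83265… → 0.833

0.833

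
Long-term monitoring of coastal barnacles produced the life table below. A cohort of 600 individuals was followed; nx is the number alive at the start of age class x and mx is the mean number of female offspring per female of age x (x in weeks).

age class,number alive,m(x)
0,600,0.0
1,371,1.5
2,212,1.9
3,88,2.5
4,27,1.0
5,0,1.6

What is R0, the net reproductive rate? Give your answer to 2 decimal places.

2.01

lx = nx/n0 = nx/600: 1, 0.61833…, 0.35333…, 0.14667…, 0.045, 0
lx·mx by age: 0, 0.9275…, 0.671333…, 0.366667…, 0.045, 0
R0 = Σ lx·mx = 2.0105… → 2.01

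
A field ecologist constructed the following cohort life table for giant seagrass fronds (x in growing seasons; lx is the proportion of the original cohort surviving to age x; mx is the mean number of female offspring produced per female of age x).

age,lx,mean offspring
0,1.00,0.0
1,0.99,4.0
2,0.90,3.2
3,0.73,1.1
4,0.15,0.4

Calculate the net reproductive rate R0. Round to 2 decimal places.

lx·mx by age: 0, 3.96, 2.88, 0.803, 0.06
R0 = Σ lx·mx = 7.703 → 7.70

7.70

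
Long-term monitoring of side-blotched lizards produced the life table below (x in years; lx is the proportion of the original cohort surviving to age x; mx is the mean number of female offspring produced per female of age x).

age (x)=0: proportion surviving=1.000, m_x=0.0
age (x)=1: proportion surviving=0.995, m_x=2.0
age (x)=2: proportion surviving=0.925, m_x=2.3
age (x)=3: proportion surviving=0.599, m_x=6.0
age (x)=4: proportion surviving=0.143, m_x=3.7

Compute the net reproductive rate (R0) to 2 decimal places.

lx·mx by age: 0, 1.99, 2.1275, 3.594, 0.5291
R0 = Σ lx·mx = 8.2406 → 8.24

8.24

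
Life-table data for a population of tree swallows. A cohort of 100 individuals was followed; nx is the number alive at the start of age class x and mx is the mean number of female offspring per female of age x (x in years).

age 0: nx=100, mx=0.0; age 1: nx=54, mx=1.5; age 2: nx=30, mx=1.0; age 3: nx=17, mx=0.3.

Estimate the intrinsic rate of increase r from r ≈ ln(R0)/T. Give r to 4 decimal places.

0.1109

lx = nx/n0 = nx/100: 1, 0.54, 0.3, 0.17
R0 = Σ lx·mx = 0 + 0.81 + 0.3 + 0.051 = 1.161
Σ x·lx·mx = 1.563; T = 1.563/1.161 = 1.34625…
r ≈ ln(R0)/T = ln(1.161)/1.34625… = 0.110887… → 0.1109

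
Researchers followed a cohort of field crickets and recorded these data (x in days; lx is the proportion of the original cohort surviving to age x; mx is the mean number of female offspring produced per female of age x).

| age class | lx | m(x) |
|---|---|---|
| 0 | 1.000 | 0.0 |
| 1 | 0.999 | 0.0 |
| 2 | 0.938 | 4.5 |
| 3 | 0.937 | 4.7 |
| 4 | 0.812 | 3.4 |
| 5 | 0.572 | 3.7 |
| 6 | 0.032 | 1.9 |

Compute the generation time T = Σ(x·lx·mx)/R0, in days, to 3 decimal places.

lx·mx: 0, 0, 4.221, 4.4039, 2.7608, 2.1164, 0.0608 → R0 = 13.5629
x·lx·mx: 0, 0, 8.442, 13.2117, 11.0432, 10.582, 0.3648 → Σ = 43.6437
T = 43.6437 / 13.5629 = 3.217874… → 3.218

3.218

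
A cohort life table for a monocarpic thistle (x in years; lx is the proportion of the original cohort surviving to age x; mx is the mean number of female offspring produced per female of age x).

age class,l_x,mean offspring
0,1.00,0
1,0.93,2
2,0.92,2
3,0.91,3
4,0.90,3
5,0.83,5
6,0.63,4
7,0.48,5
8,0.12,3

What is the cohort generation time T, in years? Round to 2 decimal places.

lx·mx: 0, 1.86, 1.84, 2.73, 2.7, 4.15, 2.52, 2.4, 0.36 → R0 = 18.56
x·lx·mx: 0, 1.86, 3.68, 8.19, 10.8, 20.75, 15.12, 16.8, 2.88 → Σ = 80.08
T = 80.08 / 18.56 = 4.314655… → 4.31

4.31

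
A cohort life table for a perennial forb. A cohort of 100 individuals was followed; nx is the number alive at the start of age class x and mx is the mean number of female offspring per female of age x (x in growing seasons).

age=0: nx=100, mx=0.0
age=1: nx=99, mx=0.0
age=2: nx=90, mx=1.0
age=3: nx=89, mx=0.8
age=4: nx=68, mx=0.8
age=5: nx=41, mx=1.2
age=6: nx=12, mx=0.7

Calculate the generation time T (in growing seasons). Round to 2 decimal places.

3.32

lx = nx/n0 = nx/100: 1, 0.99, 0.9, 0.89, 0.68, 0.41, 0.12
lx·mx: 0, 0, 0.9, 0.712, 0.544, 0.492, 0.084 → R0 = 2.732
x·lx·mx: 0, 0, 1.8, 2.136, 2.176, 2.46, 0.504 → Σ = 9.076
T = 9.076 / 2.732 = 3.322108… → 3.32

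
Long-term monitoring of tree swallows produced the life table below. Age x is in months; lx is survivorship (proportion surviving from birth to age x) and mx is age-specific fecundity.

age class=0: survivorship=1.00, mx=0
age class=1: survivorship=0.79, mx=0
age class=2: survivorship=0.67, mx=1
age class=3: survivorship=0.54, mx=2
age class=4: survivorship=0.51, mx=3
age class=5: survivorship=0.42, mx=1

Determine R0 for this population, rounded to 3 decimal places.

lx·mx by age: 0, 0, 0.67, 1.08, 1.53, 0.42
R0 = Σ lx·mx = 3.7 → 3.700

3.700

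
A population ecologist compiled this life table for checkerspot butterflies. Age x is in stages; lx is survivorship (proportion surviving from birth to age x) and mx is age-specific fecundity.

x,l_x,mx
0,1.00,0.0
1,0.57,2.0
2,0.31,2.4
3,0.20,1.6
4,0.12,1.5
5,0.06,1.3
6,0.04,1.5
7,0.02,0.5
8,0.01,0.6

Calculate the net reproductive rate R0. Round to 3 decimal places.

2.538

lx·mx by age: 0, 1.14, 0.744, 0.32, 0.18, 0.078, 0.06, 0.01, 0.006
R0 = Σ lx·mx = 2.538 → 2.538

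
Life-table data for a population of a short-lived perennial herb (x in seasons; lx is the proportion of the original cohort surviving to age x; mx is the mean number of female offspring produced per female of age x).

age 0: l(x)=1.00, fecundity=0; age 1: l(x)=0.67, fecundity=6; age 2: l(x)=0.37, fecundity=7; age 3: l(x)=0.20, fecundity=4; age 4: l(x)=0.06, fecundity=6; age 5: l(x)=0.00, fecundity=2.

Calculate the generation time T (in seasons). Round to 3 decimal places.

1.678

lx·mx: 0, 4.02, 2.59, 0.8, 0.36, 0 → R0 = 7.77
x·lx·mx: 0, 4.02, 5.18, 2.4, 1.44, 0 → Σ = 13.04
T = 13.04 / 7.77 = 1.67825… → 1.678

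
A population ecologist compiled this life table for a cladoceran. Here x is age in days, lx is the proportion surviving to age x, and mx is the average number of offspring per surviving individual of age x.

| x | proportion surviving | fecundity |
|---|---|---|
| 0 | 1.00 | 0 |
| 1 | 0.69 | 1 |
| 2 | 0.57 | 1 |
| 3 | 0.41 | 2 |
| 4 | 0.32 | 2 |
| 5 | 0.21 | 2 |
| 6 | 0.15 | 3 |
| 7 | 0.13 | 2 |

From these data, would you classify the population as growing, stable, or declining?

growing

R0 = Σ lx·mx = 0 + 0.69 + 0.57 + 0.82 + 0.64 + 0.42 + 0.45 + 0.26 = 3.85
R0 > 1, so the population is growing.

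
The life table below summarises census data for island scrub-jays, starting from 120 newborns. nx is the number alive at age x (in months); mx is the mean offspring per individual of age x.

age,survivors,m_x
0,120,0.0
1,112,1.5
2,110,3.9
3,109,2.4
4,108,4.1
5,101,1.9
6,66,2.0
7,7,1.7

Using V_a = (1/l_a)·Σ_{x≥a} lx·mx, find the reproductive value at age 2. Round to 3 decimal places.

13.356

lx = nx/n0 = nx/120: 1, 0.93333…, 0.91667…, 0.90833…, 0.9, 0.84167…, 0.55, 0.05833…
lx·mx for x ≥ 2: 3.575…, 2.18…, 3.69, 1.599167…, 1.1, 0.099167… → sum = 12.243333…
V_2 = 12.243333… / l_2 = 12.243333… / 0.916667… = 13.356364… → 13.356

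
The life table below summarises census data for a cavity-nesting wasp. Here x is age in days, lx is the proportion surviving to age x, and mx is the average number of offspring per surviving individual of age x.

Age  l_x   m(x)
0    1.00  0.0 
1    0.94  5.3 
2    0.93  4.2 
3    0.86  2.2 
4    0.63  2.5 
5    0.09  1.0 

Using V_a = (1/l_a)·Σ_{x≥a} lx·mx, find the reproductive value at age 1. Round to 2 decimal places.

13.24

lx·mx for x ≥ 1: 4.982, 3.906, 1.892, 1.575, 0.09 → sum = 12.445
V_1 = 12.445 / l_1 = 12.445 / 0.94 = 13.239362… → 13.24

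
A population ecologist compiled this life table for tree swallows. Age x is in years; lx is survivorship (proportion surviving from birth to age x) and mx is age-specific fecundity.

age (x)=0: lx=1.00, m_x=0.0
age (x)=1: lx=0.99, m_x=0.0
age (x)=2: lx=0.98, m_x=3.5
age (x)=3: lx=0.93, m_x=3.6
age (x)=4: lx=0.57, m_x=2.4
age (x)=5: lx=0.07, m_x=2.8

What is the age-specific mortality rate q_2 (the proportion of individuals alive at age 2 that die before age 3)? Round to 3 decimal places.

0.051

q_2 = (l_2 − l_3) / l_2 = (0.98 − 0.93) / 0.98
     = 0.05 / 0.98 = 0.05102… → 0.051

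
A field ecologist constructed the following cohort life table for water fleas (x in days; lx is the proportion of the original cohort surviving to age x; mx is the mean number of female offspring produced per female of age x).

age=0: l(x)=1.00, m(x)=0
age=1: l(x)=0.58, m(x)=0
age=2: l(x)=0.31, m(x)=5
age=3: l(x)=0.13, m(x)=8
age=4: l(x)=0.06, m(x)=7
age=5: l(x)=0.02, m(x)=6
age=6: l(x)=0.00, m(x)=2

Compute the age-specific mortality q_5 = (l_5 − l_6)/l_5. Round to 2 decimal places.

q_5 = (l_5 − l_6) / l_5 = (0.02 − 0) / 0.02
     = 0.02 / 0.02 = 1 → 1.00

1.00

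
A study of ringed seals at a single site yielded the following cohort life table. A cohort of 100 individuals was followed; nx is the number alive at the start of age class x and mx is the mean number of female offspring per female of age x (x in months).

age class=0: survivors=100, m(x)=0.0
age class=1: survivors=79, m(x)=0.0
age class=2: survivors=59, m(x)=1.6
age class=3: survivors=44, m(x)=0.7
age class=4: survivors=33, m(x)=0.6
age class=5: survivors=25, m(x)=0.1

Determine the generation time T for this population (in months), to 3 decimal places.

2.528

lx = nx/n0 = nx/100: 1, 0.79, 0.59, 0.44, 0.33, 0.25
lx·mx: 0, 0, 0.944, 0.308, 0.198, 0.025 → R0 = 1.475
x·lx·mx: 0, 0, 1.888, 0.924, 0.792, 0.125 → Σ = 3.729
T = 3.729 / 1.475 = 2.528136… → 2.528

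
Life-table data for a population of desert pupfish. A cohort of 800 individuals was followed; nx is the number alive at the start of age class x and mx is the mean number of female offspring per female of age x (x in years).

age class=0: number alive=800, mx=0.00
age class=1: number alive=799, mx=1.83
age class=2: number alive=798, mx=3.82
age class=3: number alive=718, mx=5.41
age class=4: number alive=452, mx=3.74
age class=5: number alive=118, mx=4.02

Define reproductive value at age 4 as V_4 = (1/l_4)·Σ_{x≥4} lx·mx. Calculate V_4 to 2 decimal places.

4.79

lx = nx/n0 = nx/800: 1, 0.99875, 0.9975, 0.8975, 0.565, 0.1475
lx·mx for x ≥ 4: 2.1131, 0.59295 → sum = 2.70605
V_4 = 2.70605 / l_4 = 2.70605 / 0.565 = 4.789469… → 4.79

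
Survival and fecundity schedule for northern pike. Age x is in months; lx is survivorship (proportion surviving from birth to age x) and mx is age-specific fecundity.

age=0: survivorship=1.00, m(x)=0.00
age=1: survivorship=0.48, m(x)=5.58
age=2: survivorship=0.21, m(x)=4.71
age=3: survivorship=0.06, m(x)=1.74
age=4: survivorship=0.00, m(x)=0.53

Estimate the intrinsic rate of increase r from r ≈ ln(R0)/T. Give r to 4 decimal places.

1.0076

R0 = Σ lx·mx = 0 + 2.6784 + 0.9891 + 0.1044 + 0 = 3.7719
Σ x·lx·mx = 4.9698; T = 4.9698/3.7719 = 1.31759…
r ≈ ln(R0)/T = ln(3.7719)/1.31759… = 1.007585… → 1.0076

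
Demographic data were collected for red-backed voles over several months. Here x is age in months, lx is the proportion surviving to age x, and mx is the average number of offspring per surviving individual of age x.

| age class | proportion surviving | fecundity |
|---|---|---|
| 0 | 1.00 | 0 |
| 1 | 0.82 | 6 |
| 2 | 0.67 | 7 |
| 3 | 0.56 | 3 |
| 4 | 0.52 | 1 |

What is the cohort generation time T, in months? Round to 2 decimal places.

1.81

lx·mx: 0, 4.92, 4.69, 1.68, 0.52 → R0 = 11.81
x·lx·mx: 0, 4.92, 9.38, 5.04, 2.08 → Σ = 21.42
T = 21.42 / 11.81 = 1.813717… → 1.81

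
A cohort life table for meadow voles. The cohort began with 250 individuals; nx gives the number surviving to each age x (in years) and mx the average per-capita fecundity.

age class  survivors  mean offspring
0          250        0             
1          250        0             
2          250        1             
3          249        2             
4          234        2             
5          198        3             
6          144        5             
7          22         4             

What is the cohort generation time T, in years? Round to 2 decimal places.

4.50

lx = nx/n0 = nx/250: 1, 1, 1, 0.996, 0.936, 0.792, 0.576, 0.088
lx·mx: 0, 0, 1, 1.992, 1.872, 2.376, 2.88, 0.352 → R0 = 10.472
x·lx·mx: 0, 0, 2, 5.976, 7.488, 11.88, 17.28, 2.464 → Σ = 47.088
T = 47.088 / 10.472 = 4.496562… → 4.50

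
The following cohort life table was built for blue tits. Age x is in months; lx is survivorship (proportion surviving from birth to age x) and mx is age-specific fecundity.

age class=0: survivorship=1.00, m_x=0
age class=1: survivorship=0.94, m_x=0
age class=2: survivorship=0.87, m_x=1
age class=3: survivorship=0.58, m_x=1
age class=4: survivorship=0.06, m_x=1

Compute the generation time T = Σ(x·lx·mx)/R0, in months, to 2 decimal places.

2.46

lx·mx: 0, 0, 0.87, 0.58, 0.06 → R0 = 1.51
x·lx·mx: 0, 0, 1.74, 1.74, 0.24 → Σ = 3.72
T = 3.72 / 1.51 = 2.463576… → 2.46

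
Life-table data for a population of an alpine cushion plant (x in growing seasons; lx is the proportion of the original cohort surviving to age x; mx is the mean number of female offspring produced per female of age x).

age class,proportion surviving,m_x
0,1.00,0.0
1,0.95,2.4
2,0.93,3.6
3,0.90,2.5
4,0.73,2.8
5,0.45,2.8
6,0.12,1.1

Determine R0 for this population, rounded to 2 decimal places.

11.31

lx·mx by age: 0, 2.28, 3.348, 2.25, 2.044, 1.26, 0.132
R0 = Σ lx·mx = 11.314 → 11.31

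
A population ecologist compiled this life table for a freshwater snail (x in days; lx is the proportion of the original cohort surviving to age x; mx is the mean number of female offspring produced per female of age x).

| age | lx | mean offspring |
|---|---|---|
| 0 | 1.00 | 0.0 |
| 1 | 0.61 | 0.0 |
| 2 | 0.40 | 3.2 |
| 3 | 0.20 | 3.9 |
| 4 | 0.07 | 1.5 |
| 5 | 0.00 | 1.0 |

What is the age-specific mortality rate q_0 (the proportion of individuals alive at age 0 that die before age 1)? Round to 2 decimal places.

0.39

q_0 = (l_0 − l_1) / l_0 = (1 − 0.61) / 1
     = 0.39 / 1 = 0.39 → 0.39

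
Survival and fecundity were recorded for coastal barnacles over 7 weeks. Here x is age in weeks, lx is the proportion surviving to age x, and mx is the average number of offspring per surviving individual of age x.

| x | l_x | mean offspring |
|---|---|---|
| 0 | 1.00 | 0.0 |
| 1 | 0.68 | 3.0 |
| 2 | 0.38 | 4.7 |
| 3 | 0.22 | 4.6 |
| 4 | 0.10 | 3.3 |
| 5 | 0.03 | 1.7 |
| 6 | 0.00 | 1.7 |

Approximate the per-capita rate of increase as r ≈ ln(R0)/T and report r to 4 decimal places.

0.8435

R0 = Σ lx·mx = 0 + 2.04 + 1.786 + 1.012 + 0.33 + 0.051 + 0 = 5.219
Σ x·lx·mx = 10.223; T = 10.223/5.219 = 1.9588…
r ≈ ln(R0)/T = ln(5.219)/1.9588… = 0.843528… → 0.8435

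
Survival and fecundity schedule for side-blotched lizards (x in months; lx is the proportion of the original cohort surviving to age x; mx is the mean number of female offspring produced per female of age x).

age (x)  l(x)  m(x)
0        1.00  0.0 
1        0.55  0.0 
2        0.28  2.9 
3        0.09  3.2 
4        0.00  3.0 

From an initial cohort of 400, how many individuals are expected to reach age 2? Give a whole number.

Expected survivors = N0 · l_2 = 400 × 0.28 = 112 → 112

112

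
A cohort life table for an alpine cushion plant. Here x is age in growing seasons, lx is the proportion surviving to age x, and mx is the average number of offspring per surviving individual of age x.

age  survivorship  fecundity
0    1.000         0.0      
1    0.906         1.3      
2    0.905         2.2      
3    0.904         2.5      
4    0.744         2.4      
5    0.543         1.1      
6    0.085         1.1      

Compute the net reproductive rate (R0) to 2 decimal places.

7.91

lx·mx by age: 0, 1.1778, 1.991, 2.26, 1.7856, 0.5973, 0.0935
R0 = Σ lx·mx = 7.9052 → 7.91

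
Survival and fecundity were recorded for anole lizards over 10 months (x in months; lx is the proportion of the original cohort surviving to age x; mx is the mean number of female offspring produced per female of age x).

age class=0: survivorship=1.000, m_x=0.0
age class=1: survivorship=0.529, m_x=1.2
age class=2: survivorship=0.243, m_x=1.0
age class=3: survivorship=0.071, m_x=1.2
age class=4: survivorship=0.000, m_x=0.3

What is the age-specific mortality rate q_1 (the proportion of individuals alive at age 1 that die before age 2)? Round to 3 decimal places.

0.541

q_1 = (l_1 − l_2) / l_1 = (0.529 − 0.243) / 0.529
     = 0.286 / 0.529 = 0.540643… → 0.541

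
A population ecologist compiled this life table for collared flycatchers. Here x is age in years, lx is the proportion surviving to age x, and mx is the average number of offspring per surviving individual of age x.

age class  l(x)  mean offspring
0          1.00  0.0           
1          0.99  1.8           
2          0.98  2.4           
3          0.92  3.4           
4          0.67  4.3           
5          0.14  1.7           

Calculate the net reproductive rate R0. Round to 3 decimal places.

10.381

lx·mx by age: 0, 1.782, 2.352, 3.128, 2.881, 0.238
R0 = Σ lx·mx = 10.381 → 10.381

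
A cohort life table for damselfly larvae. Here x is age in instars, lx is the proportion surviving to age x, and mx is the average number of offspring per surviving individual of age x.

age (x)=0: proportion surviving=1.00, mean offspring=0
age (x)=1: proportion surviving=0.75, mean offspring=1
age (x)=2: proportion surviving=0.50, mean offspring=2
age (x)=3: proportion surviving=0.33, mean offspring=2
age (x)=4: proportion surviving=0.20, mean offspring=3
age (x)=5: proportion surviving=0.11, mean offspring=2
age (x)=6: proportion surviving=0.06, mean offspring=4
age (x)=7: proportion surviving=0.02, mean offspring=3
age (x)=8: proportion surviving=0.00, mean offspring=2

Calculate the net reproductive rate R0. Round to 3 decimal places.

3.530

lx·mx by age: 0, 0.75, 1, 0.66, 0.6, 0.22, 0.24, 0.06, 0
R0 = Σ lx·mx = 3.53 → 3.530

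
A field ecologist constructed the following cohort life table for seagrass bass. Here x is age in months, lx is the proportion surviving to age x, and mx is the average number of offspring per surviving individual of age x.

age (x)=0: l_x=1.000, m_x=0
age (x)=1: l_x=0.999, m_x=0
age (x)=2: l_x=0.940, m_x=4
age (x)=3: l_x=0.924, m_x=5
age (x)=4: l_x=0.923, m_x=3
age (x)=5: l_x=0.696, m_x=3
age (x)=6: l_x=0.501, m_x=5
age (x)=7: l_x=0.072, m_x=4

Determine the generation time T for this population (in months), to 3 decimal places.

lx·mx: 0, 0, 3.76, 4.62, 2.769, 2.088, 2.505, 0.288 → R0 = 16.03
x·lx·mx: 0, 0, 7.52, 13.86, 11.076, 10.44, 15.03, 2.016 → Σ = 59.942
T = 59.942 / 16.03 = 3.739364… → 3.739

3.739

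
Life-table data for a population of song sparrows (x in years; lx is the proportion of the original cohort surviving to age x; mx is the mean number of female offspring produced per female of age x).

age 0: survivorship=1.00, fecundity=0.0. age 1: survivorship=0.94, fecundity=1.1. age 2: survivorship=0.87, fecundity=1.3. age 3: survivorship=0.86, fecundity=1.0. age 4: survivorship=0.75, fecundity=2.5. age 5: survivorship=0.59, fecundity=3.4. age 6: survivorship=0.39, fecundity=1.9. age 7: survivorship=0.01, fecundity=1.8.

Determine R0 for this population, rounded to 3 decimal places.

lx·mx by age: 0, 1.034, 1.131, 0.86, 1.875, 2.006, 0.741, 0.018
R0 = Σ lx·mx = 7.665 → 7.665

7.665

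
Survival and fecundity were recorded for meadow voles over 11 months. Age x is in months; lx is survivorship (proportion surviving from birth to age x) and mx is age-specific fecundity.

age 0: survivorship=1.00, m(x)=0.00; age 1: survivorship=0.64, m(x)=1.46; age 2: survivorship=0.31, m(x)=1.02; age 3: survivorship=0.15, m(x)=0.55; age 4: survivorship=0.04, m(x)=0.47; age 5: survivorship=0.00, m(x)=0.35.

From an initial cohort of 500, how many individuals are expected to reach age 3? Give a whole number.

Expected survivors = N0 · l_3 = 500 × 0.15 = 75 → 75

75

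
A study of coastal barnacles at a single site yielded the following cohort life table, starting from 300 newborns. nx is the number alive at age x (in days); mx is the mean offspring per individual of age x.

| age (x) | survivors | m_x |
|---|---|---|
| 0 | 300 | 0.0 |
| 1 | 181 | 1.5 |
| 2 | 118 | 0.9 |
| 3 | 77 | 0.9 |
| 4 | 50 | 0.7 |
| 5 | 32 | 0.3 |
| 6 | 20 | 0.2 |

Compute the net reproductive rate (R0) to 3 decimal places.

1.652

lx = nx/n0 = nx/300: 1, 0.60333…, 0.39333…, 0.25667…, 0.16667…, 0.10667…, 0.06667…
lx·mx by age: 0, 0.905…, 0.354…, 0.231…, 0.116667…, 0.032…, 0.013333…
R0 = Σ lx·mx = 1.652… → 1.652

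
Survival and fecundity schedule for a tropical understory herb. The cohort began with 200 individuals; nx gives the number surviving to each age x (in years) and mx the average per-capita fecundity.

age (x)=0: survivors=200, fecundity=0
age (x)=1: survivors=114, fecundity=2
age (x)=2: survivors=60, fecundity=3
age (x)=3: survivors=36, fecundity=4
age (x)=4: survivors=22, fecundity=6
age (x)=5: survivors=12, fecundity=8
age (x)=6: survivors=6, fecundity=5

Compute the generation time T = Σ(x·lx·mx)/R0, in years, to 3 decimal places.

2.726

lx = nx/n0 = nx/200: 1, 0.57, 0.3, 0.18, 0.11, 0.06, 0.03
lx·mx: 0, 1.14, 0.9, 0.72, 0.66, 0.48, 0.15 → R0 = 4.05
x·lx·mx: 0, 1.14, 1.8, 2.16, 2.64, 2.4, 0.9 → Σ = 11.04
T = 11.04 / 4.05 = 2.725926… → 2.726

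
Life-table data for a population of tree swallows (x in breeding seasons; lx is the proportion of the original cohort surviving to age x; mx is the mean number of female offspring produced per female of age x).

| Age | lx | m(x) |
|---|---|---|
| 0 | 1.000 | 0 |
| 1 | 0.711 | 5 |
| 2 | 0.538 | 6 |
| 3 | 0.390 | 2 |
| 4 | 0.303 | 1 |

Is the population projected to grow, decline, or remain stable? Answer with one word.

R0 = Σ lx·mx = 0 + 3.555 + 3.228 + 0.78 + 0.303 = 7.866
R0 > 1, so the population is growing.

growing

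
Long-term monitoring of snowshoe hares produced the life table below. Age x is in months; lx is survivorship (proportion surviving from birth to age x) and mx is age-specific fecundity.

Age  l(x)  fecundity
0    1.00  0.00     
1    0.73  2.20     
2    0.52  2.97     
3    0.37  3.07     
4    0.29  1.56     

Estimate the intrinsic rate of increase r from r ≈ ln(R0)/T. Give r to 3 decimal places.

0.744

R0 = Σ lx·mx = 0 + 1.606 + 1.5444 + 1.1359 + 0.4524 = 4.7387
Σ x·lx·mx = 9.9121; T = 9.9121/4.7387 = 2.09173…
r ≈ ln(R0)/T = ln(4.7387)/2.09173… = 0.74377… → 0.744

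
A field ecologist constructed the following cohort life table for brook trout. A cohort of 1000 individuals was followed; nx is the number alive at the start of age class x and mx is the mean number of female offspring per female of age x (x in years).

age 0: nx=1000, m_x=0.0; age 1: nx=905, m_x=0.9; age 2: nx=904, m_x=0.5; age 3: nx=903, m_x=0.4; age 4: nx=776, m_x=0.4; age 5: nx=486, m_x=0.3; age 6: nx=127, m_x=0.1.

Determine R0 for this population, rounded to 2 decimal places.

2.10

lx = nx/n0 = nx/1000: 1, 0.905, 0.904, 0.903, 0.776, 0.486, 0.127
lx·mx by age: 0, 0.8145, 0.452, 0.3612, 0.3104, 0.1458, 0.0127
R0 = Σ lx·mx = 2.0966 → 2.10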